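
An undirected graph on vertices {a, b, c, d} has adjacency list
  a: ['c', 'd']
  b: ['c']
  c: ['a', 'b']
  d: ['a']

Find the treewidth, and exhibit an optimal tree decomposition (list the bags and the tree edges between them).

Each bag holds 2 vertices, so the decomposition has width 1, which upper-bounds the treewidth. G has an edge, so its treewidth is at least 1. Therefore the treewidth is 1.

Treewidth 1.
Bags: B1 = {a, d}  B2 = {a, c}  B3 = {b, c}
Tree: B1–B2, B2–B3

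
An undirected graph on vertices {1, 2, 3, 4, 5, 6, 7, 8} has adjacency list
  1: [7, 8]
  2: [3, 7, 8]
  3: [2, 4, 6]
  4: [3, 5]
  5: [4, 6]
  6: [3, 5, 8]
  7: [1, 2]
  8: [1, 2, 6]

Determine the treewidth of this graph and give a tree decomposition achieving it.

Treewidth 2.
Bags: B1 = {4, 5, 6}  B2 = {3, 4, 6}  B3 = {3, 6, 8}  B4 = {2, 3, 8}  B5 = {1, 2, 8}  B6 = {1, 2, 7}
Tree: B1–B2, B2–B3, B3–B4, B4–B5, B5–B6

The largest bag has 3 vertices, giving width 2; this decomposition certifies tw(G) ≤ 2. For the lower bound, G contains the cycle 5–4–3–6–5, so G is not a forest; only forests have treewidth ≤ 1, hence tw(G) ≥ 2. Hence tw(G) = 2 exactly.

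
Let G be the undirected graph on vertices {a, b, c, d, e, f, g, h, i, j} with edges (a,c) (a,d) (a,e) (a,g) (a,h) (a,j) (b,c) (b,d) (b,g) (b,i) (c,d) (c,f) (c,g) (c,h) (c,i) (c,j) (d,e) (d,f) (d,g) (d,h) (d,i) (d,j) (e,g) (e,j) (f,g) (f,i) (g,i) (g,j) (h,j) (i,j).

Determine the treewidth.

A width-4 tree decomposition is:
Bags: B1 = {a, c, d, g, j}  B2 = {c, d, g, i, j}  B3 = {a, c, d, h, j}  B4 = {a, d, e, g, j}  B5 = {b, c, d, g, i}  B6 = {c, d, f, g, i}
Tree: B1–B2, B1–B3, B1–B4, B2–B5, B5–B6
Each bag holds 5 vertices, so the decomposition has width 4, which upper-bounds the treewidth. On the other hand G contains the 5-clique {a, d, e, g, j}. A clique must lie in a single bag of any decomposition, so no decomposition can have width below 4. The upper and lower bounds meet at 4, so that is the treewidth.

4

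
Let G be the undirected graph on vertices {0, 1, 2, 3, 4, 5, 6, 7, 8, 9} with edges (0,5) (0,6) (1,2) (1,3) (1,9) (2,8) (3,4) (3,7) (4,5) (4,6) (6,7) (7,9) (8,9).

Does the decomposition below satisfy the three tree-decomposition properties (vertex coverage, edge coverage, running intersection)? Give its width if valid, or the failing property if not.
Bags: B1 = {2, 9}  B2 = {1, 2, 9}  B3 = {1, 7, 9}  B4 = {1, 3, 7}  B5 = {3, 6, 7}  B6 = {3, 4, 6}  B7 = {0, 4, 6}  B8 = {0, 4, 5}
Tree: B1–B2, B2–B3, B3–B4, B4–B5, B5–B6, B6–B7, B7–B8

No — vertex 8 appears in no bag.

A tree decomposition must satisfy three properties: every vertex lies in some bag; for every edge, both endpoints lie together in some bag; and for every vertex, the bags containing it form a connected subtree. Here vertex 8 appears in no bag, so the decomposition is invalid.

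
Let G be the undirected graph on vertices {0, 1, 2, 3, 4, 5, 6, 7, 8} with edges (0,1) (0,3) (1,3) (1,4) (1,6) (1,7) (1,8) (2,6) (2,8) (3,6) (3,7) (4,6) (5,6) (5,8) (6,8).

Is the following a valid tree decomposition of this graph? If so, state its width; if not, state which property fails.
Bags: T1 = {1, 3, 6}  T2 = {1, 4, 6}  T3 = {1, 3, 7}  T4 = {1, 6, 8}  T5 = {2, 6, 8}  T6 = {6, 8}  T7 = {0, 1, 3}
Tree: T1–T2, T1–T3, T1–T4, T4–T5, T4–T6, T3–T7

No — vertex 5 appears in no bag.

A tree decomposition must satisfy three properties: every vertex lies in some bag; for every edge, both endpoints lie together in some bag; and for every vertex, the bags containing it form a connected subtree. Here vertex 5 appears in no bag, so the decomposition is invalid.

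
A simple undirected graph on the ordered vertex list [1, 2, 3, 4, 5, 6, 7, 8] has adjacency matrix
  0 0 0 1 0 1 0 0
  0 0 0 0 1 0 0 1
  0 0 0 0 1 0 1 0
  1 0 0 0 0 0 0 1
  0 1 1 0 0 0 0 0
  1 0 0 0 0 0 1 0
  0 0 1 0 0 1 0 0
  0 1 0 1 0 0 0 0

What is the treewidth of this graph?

A width-2 tree decomposition is:
Bags: B1 = {3, 6, 7}  B2 = {3, 5, 6}  B3 = {2, 5, 6}  B4 = {2, 6, 8}  B5 = {4, 6, 8}  B6 = {1, 4, 6}
Tree: B1–B2, B2–B3, B3–B4, B4–B5, B5–B6
Each bag holds 3 vertices, so the decomposition has width 2, which upper-bounds the treewidth. Since 6–7–3–5–2–8–4–1–6 is a cycle in G, G is not acyclic. Forests are exactly the graphs of treewidth ≤ 1, so tw(G) ≥ 2. Combining the bounds, tw(G) = 2.

2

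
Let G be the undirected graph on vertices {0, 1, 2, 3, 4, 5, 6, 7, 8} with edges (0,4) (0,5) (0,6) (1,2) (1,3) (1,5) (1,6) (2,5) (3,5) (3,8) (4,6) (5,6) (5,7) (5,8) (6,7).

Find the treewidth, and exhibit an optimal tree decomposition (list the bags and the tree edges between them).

The largest bag has 3 vertices, giving width 2; this decomposition certifies tw(G) ≤ 2. On the other hand G contains the 3-clique {0, 4, 6}. A clique must lie in a single bag of any decomposition, so no decomposition can have width below 2. Combining the bounds, tw(G) = 2.

Treewidth 2.
Bags: B1 = {0, 5, 6}  B2 = {5, 6, 7}  B3 = {0, 4, 6}  B4 = {1, 5, 6}  B5 = {1, 2, 5}  B6 = {1, 3, 5}  B7 = {3, 5, 8}
Tree: B1–B2, B1–B3, B2–B4, B4–B5, B5–B6, B6–B7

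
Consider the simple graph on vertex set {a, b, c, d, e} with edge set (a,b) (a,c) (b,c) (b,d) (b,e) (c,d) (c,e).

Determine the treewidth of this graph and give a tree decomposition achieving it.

Each bag holds 3 vertices, so the decomposition has width 2, which upper-bounds the treewidth. For the lower bound, the 3 vertices {b, c, d} are pairwise adjacent, and any tree decomposition puts a clique entirely inside one bag — forcing width ≥ 2. Therefore the treewidth is 2.

Treewidth 2.
One optimal decomposition is:
Bags: B1 = {b, c, e}  B2 = {b, c, d}  B3 = {a, b, c}
Tree: B1–B2, B1–B3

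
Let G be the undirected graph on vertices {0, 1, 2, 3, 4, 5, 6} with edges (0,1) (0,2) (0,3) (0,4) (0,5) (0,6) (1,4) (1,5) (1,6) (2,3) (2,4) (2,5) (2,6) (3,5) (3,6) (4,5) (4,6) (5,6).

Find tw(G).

A width-4 tree decomposition is:
Bags: B1 = {0, 2, 3, 5, 6}  B2 = {0, 2, 4, 5, 6}  B3 = {0, 1, 4, 5, 6}
Tree: B1–B2, B2–B3
Every bag has size at most 5, so the width is 5 − 1 = 4 and tw(G) ≤ 4. Conversely, {0, 1, 4, 5, 6} is a clique of size 5, and the vertices of any clique must share a bag in every tree decomposition; so some bag has ≥ 5 vertices and tw(G) ≥ 4. Therefore the treewidth is 4.

4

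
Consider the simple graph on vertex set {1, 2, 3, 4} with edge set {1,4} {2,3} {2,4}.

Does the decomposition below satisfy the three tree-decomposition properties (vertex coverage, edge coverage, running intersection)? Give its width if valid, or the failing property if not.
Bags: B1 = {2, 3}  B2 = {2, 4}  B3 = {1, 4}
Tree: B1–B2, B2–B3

Yes; width 1.

Every vertex of G appears in some bag (union = {1, 2, 3, 4}); every edge is covered by a bag; and for each vertex v the set of bags containing v is connected in the bag tree. The decomposition is therefore valid. The largest bag has 2 vertices, so the width is 1.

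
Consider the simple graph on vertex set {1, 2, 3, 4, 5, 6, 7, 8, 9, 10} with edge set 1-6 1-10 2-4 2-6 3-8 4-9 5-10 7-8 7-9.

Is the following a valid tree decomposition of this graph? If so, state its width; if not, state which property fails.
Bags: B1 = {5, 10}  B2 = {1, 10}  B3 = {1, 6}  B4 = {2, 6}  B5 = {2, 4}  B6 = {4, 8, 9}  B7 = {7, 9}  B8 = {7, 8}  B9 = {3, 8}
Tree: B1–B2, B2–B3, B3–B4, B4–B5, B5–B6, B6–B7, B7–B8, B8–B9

No — bags containing vertex 8 are not connected in the tree.

A tree decomposition must satisfy three properties: every vertex lies in some bag; for every edge, both endpoints lie together in some bag; and for every vertex, the bags containing it form a connected subtree. Here bags containing vertex 8 are not connected in the tree, so the decomposition is invalid.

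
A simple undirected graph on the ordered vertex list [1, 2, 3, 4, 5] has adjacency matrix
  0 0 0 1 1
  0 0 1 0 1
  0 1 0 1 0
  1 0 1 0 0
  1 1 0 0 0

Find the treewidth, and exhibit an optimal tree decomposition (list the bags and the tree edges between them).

Every bag has size at most 3, so the width is 3 − 1 = 2 and tw(G) ≤ 2. Since 3–4–1–5–2–3 is a cycle in G, G is not acyclic. Forests are exactly the graphs of treewidth ≤ 1, so tw(G) ≥ 2. Therefore the treewidth is 2.

Treewidth 2.
Bags: B1 = {1, 3, 4}  B2 = {1, 3, 5}  B3 = {2, 3, 5}
Tree: B1–B2, B2–B3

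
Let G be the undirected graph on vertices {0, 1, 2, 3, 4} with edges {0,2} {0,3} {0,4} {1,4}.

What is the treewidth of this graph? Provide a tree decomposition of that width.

Treewidth 1.
One such decomposition:
Bags: B1 = {0, 4}  B2 = {0, 3}  B3 = {1, 4}  B4 = {0, 2}
Tree: B1–B2, B1–B3, B2–B4

The largest bag has 2 vertices, giving width 1; this decomposition certifies tw(G) ≤ 1. Since G has at least one edge (e.g. 0–4), it is not an edgeless graph, so tw(G) ≥ 1. Therefore the treewidth is 1.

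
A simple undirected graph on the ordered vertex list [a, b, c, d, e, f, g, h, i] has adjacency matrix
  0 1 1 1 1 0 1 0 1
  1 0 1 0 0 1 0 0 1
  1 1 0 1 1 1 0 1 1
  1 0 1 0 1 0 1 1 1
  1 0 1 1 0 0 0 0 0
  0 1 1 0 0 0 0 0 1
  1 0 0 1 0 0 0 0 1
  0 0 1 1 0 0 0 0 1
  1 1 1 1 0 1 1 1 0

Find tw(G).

3

A width-3 tree decomposition is:
Bags: B1 = {a, d, g, i}  B2 = {a, c, d, i}  B3 = {c, d, h, i}  B4 = {a, c, d, e}  B5 = {a, b, c, i}  B6 = {b, c, f, i}
Tree: B1–B2, B2–B3, B2–B4, B2–B5, B5–B6
Each bag holds 4 vertices, so the decomposition has width 3, which upper-bounds the treewidth. Conversely, {a, c, d, e} is a clique of size 4, and the vertices of any clique must share a bag in every tree decomposition; so some bag has ≥ 4 vertices and tw(G) ≥ 3. The upper and lower bounds meet at 3, so that is the treewidth.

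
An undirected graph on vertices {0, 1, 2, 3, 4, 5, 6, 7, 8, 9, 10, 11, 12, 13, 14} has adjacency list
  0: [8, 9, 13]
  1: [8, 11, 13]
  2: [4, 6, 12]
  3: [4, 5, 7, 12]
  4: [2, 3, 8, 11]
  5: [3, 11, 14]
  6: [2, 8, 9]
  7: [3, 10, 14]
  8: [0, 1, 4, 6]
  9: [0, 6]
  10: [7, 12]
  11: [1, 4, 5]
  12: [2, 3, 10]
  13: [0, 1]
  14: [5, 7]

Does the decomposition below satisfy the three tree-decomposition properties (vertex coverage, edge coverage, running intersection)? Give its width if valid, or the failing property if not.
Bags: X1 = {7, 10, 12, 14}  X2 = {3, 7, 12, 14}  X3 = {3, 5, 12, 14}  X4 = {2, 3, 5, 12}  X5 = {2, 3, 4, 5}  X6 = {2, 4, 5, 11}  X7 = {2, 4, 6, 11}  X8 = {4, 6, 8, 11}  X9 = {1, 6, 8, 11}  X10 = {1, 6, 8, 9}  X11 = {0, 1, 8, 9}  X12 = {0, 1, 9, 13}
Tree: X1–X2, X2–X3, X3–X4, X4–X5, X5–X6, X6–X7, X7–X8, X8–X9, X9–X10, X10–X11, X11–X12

Checking the three conditions: (i) the bags cover all of {0, 1, 2, 3, 4, 5, 6, 7, 8, 9, 10, 11, 12, 13, 14}; (ii) for each edge, some bag contains both endpoints; (iii) the bags containing any fixed vertex form a subtree. All hold, so the decomposition is valid with width 4 − 1 = 3.

Yes; width 3.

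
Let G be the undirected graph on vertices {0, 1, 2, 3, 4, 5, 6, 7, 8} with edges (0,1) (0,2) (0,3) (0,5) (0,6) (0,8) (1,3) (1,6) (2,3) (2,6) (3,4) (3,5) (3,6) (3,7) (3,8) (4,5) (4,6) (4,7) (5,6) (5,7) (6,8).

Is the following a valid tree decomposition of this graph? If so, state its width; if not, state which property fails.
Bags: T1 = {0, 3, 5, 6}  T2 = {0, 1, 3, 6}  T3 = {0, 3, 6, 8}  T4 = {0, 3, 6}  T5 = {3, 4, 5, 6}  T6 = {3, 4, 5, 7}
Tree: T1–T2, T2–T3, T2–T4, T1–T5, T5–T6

No — vertex 2 appears in no bag.

A tree decomposition must satisfy three properties: every vertex lies in some bag; for every edge, both endpoints lie together in some bag; and for every vertex, the bags containing it form a connected subtree. Here vertex 2 appears in no bag, so the decomposition is invalid.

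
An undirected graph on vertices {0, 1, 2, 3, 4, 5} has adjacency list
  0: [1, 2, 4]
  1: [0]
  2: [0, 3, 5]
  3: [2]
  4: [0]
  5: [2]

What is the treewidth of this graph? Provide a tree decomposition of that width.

Treewidth 1.
Bags: B1 = {0, 2}  B2 = {0, 4}  B3 = {2, 3}  B4 = {2, 5}  B5 = {0, 1}
Tree: B1–B2, B1–B3, B3–B4, B1–B5

The largest bag has 2 vertices, giving width 1; this decomposition certifies tw(G) ≤ 1. G has an edge, so its treewidth is at least 1. Combining the bounds, tw(G) = 1.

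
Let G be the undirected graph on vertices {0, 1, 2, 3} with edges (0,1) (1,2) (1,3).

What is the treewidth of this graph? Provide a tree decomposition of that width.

The largest bag has 2 vertices, giving width 1; this decomposition certifies tw(G) ≤ 1. G has an edge, so its treewidth is at least 1. Hence tw(G) = 1 exactly.

Treewidth 1.
One such decomposition:
Bags: B1 = {0, 1}  B2 = {1, 3}  B3 = {1, 2}
Tree: B1–B2, B1–B3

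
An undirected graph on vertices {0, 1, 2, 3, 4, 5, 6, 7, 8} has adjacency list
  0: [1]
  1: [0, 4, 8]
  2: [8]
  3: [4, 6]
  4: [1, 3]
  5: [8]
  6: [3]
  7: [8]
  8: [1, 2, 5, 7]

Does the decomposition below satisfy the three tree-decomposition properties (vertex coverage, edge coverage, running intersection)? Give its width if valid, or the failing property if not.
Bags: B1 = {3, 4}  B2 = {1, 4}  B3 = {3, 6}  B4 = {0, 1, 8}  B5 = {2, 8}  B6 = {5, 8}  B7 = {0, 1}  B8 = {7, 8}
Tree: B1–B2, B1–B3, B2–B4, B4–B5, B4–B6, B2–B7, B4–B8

No — bags containing vertex 0 are not connected in the tree.

A tree decomposition must satisfy three properties: every vertex lies in some bag; for every edge, both endpoints lie together in some bag; and for every vertex, the bags containing it form a connected subtree. Here bags containing vertex 0 are not connected in the tree, so the decomposition is invalid.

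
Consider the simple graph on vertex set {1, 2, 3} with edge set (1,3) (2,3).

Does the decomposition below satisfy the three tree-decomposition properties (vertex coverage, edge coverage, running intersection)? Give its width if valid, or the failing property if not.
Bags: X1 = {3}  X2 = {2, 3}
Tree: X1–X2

A tree decomposition must satisfy three properties: every vertex lies in some bag; for every edge, both endpoints lie together in some bag; and for every vertex, the bags containing it form a connected subtree. Here vertex 1 appears in no bag, so the decomposition is invalid.

No — vertex 1 appears in no bag.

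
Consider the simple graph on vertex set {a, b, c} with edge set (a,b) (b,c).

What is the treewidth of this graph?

1

A width-1 tree decomposition is:
Bags: B1 = {b, c}  B2 = {a, b}
Tree: B1–B2
Each bag holds 2 vertices, so the decomposition has width 1, which upper-bounds the treewidth. G has an edge, so its treewidth is at least 1. Hence tw(G) = 1 exactly.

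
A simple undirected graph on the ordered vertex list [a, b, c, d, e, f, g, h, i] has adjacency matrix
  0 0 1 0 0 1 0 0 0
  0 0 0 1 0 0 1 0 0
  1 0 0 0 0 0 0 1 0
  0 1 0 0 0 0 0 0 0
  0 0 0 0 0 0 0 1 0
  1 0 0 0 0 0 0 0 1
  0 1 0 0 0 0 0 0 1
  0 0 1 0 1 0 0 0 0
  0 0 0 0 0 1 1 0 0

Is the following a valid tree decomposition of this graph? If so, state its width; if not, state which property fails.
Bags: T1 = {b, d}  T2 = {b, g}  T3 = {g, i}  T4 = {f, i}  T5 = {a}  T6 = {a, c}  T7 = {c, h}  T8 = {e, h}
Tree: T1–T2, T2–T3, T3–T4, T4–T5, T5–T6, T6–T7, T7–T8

A tree decomposition must satisfy three properties: every vertex lies in some bag; for every edge, both endpoints lie together in some bag; and for every vertex, the bags containing it form a connected subtree. Here edge (f,a) lies in no bag, so the decomposition is invalid.

No — edge (f,a) lies in no bag.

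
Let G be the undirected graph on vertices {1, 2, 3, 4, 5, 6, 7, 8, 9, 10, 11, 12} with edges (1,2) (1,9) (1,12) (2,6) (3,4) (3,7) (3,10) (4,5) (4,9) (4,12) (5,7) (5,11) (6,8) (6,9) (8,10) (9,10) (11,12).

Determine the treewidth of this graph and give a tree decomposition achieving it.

Treewidth 3.
Bags: B1 = {2, 6, 8, 10}  B2 = {2, 6, 9, 10}  B3 = {1, 2, 9, 10}  B4 = {1, 3, 9, 10}  B5 = {1, 3, 4, 9}  B6 = {1, 3, 4, 12}  B7 = {3, 4, 7, 12}  B8 = {4, 5, 7, 12}  B9 = {5, 7, 11, 12}
Tree: B1–B2, B2–B3, B3–B4, B4–B5, B5–B6, B6–B7, B7–B8, B8–B9

Every bag has size at most 4, so the width is 4 − 1 = 3 and tw(G) ≤ 3. For the lower bound: the 4 vertex sets {2,6,8}, {10}, {9}, {1,3,4,12} are disjoint, each induces a connected subgraph, and every pair is joined by at least one edge of G. Contracting each set to a single vertex therefore yields K_{4} as a minor, and since treewidth is minor-monotone, tw(G) ≥ tw(K_{4}) = 3. Combining the bounds, tw(G) = 3.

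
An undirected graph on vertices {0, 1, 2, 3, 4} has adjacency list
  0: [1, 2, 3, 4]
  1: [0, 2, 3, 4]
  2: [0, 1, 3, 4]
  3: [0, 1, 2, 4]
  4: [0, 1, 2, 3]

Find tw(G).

4

A width-4 tree decomposition is:
Bags: B1 = {0, 1, 2, 3, 4}
Tree: (single bag)
With just one bag of size 5, the width is 5 − 1 = 4, so tw(G) ≤ 4. Conversely, {0, 1, 2, 3, 4} is a clique of size 5, and the vertices of any clique must share a bag in every tree decomposition; so some bag has ≥ 5 vertices and tw(G) ≥ 4. Therefore the treewidth is 4.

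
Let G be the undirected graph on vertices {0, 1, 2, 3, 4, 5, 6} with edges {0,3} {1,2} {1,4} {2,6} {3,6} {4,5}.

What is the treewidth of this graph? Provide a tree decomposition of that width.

Each bag holds 2 vertices, so the decomposition has width 1, which upper-bounds the treewidth. G has an edge, so its treewidth is at least 1. Hence tw(G) = 1 exactly.

Treewidth 1.
Bags: B1 = {4, 5}  B2 = {1, 4}  B3 = {1, 2}  B4 = {2, 6}  B5 = {3, 6}  B6 = {0, 3}
Tree: B1–B2, B2–B3, B3–B4, B4–B5, B5–B6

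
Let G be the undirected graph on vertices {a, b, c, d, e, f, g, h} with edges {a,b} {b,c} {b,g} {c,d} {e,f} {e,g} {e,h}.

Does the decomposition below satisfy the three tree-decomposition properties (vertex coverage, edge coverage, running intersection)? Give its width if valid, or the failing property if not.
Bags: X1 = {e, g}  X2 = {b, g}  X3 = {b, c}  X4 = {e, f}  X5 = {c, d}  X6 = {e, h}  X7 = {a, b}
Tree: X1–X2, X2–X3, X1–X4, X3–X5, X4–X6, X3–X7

Checking the three conditions: (i) the bags cover all of {a, b, c, d, e, f, g, h}; (ii) for each edge, some bag contains both endpoints; (iii) the bags containing any fixed vertex form a subtree. All hold, so the decomposition is valid with width 2 − 1 = 1.

Yes; width 1.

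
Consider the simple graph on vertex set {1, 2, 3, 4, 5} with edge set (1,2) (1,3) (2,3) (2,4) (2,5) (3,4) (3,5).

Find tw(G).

2

A width-2 tree decomposition is:
Bags: B1 = {1, 2, 3}  B2 = {2, 3, 4}  B3 = {2, 3, 5}
Tree: B1–B2, B1–B3
Each bag holds 3 vertices, so the decomposition has width 2, which upper-bounds the treewidth. On the other hand G contains the 3-clique {1, 2, 3}. A clique must lie in a single bag of any decomposition, so no decomposition can have width below 2. The upper and lower bounds meet at 2, so that is the treewidth.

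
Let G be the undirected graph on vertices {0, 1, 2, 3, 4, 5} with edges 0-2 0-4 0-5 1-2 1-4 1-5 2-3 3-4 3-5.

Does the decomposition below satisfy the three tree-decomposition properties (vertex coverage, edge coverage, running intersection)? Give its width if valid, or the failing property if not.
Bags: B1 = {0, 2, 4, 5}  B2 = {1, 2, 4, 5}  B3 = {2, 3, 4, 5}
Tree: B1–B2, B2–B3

Yes; width 3.

Checking the three conditions: (i) the bags cover all of {0, 1, 2, 3, 4, 5}; (ii) for each edge, some bag contains both endpoints; (iii) the bags containing any fixed vertex form a subtree. All hold, so the decomposition is valid with width 4 − 1 = 3.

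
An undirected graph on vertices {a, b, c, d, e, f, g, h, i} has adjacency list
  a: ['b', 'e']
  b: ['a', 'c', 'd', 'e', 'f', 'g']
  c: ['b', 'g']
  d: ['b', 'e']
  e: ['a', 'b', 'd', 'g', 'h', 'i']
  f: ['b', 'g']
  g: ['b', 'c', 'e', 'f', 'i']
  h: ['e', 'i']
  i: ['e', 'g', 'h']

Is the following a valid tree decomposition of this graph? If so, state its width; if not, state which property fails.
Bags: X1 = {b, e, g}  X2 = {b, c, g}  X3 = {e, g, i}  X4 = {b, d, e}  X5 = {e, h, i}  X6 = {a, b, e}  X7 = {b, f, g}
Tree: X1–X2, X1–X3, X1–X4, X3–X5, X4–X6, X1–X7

Yes; width 2.

Every vertex of G appears in some bag (union = {a, b, c, d, e, f, g, h, i}); every edge is covered by a bag; and for each vertex v the set of bags containing v is connected in the bag tree. The decomposition is therefore valid. The largest bag has 3 vertices, so the width is 2.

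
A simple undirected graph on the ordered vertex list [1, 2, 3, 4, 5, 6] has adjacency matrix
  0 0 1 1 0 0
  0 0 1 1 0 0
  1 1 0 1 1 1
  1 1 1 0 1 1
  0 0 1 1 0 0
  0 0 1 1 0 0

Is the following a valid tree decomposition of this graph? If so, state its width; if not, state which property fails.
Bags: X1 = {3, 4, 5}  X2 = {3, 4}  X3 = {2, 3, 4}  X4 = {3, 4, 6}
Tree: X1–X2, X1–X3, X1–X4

No — vertex 1 appears in no bag.

A tree decomposition must satisfy three properties: every vertex lies in some bag; for every edge, both endpoints lie together in some bag; and for every vertex, the bags containing it form a connected subtree. Here vertex 1 appears in no bag, so the decomposition is invalid.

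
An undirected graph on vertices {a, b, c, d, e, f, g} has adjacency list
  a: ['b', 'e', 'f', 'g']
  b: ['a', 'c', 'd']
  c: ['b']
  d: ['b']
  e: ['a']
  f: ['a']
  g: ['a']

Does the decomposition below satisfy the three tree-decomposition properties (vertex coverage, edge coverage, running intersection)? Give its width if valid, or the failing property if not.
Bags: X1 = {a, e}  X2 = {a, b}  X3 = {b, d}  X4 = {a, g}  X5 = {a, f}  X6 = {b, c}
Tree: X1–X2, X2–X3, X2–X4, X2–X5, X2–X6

Checking the three conditions: (i) the bags cover all of {a, b, c, d, e, f, g}; (ii) for each edge, some bag contains both endpoints; (iii) the bags containing any fixed vertex form a subtree. All hold, so the decomposition is valid with width 2 − 1 = 1.

Yes; width 1.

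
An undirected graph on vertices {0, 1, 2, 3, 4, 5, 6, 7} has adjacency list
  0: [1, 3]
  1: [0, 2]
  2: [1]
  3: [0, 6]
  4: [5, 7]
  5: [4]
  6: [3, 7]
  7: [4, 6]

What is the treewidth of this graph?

1

A width-1 tree decomposition is:
Bags: B1 = {1, 2}  B2 = {0, 1}  B3 = {0, 3}  B4 = {3, 6}  B5 = {6, 7}  B6 = {4, 7}  B7 = {4, 5}
Tree: B1–B2, B2–B3, B3–B4, B4–B5, B5–B6, B6–B7
The largest bag has 2 vertices, giving width 1; this decomposition certifies tw(G) ≤ 1. G has an edge, so its treewidth is at least 1. The upper and lower bounds meet at 1, so that is the treewidth.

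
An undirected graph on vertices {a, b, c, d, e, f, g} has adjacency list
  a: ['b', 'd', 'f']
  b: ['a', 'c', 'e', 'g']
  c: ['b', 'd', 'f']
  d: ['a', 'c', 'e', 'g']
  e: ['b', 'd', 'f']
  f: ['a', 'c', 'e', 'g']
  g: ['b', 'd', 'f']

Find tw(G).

3

A width-3 tree decomposition is:
Bags: B1 = {b, d, e, f}  B2 = {a, b, d, f}  B3 = {b, d, f, g}  B4 = {b, c, d, f}
Tree: B1–B2, B2–B3, B3–B4
The largest bag has 4 vertices, giving width 3; this decomposition certifies tw(G) ≤ 3. For the lower bound: the 4 vertex sets {e,f}, {a,d}, {b}, {g} are disjoint, each induces a connected subgraph, and every pair is joined by at least one edge of G. Contracting each set to a single vertex therefore yields K_{4} as a minor, and since treewidth is minor-monotone, tw(G) ≥ tw(K_{4}) = 3. Hence tw(G) = 3 exactly.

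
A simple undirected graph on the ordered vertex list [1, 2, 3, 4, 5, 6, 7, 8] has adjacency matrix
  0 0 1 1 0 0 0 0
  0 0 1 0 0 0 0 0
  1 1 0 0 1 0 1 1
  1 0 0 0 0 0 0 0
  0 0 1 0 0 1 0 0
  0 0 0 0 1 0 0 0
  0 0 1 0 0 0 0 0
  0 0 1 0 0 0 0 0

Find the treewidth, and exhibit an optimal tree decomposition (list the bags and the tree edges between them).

Every bag has size at most 2, so the width is 2 − 1 = 1 and tw(G) ≤ 1. Any graph with an edge has treewidth ≥ 1, and G has the edge 1–3. The upper and lower bounds meet at 1, so that is the treewidth.

Treewidth 1.
Bags: B1 = {1, 3}  B2 = {1, 4}  B3 = {3, 7}  B4 = {2, 3}  B5 = {3, 8}  B6 = {3, 5}  B7 = {5, 6}
Tree: B1–B2, B1–B3, B3–B4, B3–B5, B3–B6, B6–B7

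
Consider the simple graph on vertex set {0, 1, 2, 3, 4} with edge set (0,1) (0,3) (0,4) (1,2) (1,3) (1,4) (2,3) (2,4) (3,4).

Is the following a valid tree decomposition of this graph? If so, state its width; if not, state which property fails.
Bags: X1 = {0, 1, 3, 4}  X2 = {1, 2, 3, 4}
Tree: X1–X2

Vertex coverage: the bags together contain {0, 1, 2, 3, 4}, the full vertex set. Edge coverage: each edge of G has both endpoints in at least one bag. Running intersection: for every vertex, the bags containing it form a connected subtree. All three properties hold, so this is a valid tree decomposition of width max|bag| − 1 = 3, and hence tw(G) ≤ 3.

Yes; width 3.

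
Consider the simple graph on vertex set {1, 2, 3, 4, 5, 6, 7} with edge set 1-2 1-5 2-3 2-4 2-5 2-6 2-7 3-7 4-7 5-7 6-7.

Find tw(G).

2

A width-2 tree decomposition is:
Bags: B1 = {2, 3, 7}  B2 = {2, 5, 7}  B3 = {2, 4, 7}  B4 = {2, 6, 7}  B5 = {1, 2, 5}
Tree: B1–B2, B1–B3, B1–B4, B2–B5
Each bag holds 3 vertices, so the decomposition has width 2, which upper-bounds the treewidth. On the other hand G contains the 3-clique {1, 2, 5}. A clique must lie in a single bag of any decomposition, so no decomposition can have width below 2. Therefore the treewidth is 2.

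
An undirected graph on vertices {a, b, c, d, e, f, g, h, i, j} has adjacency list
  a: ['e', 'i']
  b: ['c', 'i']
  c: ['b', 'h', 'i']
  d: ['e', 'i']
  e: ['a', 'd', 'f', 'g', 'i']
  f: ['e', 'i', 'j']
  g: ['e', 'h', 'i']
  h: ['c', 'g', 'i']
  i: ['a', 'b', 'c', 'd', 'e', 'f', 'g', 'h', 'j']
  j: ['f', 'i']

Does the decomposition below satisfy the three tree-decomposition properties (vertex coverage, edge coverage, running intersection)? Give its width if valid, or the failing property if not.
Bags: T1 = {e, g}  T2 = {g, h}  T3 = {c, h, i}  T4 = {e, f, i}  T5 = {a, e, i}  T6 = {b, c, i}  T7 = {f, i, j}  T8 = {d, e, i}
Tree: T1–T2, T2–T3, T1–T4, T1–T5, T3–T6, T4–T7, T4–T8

A tree decomposition must satisfy three properties: every vertex lies in some bag; for every edge, both endpoints lie together in some bag; and for every vertex, the bags containing it form a connected subtree. Here edge (i,g) lies in no bag, so the decomposition is invalid.

No — edge (i,g) lies in no bag.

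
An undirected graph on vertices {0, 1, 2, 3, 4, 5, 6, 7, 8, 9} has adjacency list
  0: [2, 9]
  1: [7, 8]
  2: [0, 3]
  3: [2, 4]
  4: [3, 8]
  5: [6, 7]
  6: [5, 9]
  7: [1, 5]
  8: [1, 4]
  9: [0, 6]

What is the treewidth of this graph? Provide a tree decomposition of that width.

Treewidth 2.
One optimal decomposition is:
Bags: B1 = {3, 4, 8}  B2 = {2, 3, 8}  B3 = {0, 2, 8}  B4 = {0, 8, 9}  B5 = {6, 8, 9}  B6 = {5, 6, 8}  B7 = {5, 7, 8}  B8 = {1, 7, 8}
Tree: B1–B2, B2–B3, B3–B4, B4–B5, B5–B6, B6–B7, B7–B8

Each bag holds 3 vertices, so the decomposition has width 2, which upper-bounds the treewidth. For the lower bound, G contains the cycle 8–4–3–2–0–9–6–5–7–1–8, so G is not a forest; only forests have treewidth ≤ 1, hence tw(G) ≥ 2. Hence tw(G) = 2 exactly.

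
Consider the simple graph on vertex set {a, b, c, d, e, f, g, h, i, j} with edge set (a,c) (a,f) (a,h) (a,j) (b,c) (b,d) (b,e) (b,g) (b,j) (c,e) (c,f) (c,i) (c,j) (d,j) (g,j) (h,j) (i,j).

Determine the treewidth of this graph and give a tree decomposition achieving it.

Every bag has size at most 3, so the width is 3 − 1 = 2 and tw(G) ≤ 2. For the lower bound, the 3 vertices {a, h, j} are pairwise adjacent, and any tree decomposition puts a clique entirely inside one bag — forcing width ≥ 2. Hence tw(G) = 2 exactly.

Treewidth 2.
One optimal decomposition is:
Bags: B1 = {b, g, j}  B2 = {b, c, j}  B3 = {c, i, j}  B4 = {b, d, j}  B5 = {a, c, j}  B6 = {b, c, e}  B7 = {a, c, f}  B8 = {a, h, j}
Tree: B1–B2, B2–B3, B2–B4, B2–B5, B2–B6, B5–B7, B5–B8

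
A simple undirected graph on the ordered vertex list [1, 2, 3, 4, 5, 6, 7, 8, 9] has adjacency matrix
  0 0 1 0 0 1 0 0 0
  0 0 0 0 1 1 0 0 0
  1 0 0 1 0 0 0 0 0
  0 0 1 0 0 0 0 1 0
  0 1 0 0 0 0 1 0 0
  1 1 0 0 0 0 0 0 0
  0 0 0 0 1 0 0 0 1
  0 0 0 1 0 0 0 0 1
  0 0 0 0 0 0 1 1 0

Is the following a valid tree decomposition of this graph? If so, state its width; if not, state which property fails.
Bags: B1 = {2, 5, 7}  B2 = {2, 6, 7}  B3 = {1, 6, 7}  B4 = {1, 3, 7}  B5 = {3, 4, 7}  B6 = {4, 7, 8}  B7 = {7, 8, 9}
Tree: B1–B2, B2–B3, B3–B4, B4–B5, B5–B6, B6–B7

Vertex coverage: the bags together contain {1, 2, 3, 4, 5, 6, 7, 8, 9}, the full vertex set. Edge coverage: each edge of G has both endpoints in at least one bag. Running intersection: for every vertex, the bags containing it form a connected subtree. All three properties hold, so this is a valid tree decomposition of width max|bag| − 1 = 2, and hence tw(G) ≤ 2.

Yes; width 2.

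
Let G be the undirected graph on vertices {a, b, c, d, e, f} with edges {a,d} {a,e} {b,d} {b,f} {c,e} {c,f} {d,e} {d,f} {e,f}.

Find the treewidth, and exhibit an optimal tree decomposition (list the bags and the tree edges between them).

Every bag has size at most 3, so the width is 3 − 1 = 2 and tw(G) ≤ 2. For the lower bound, the 3 vertices {a, d, e} are pairwise adjacent, and any tree decomposition puts a clique entirely inside one bag — forcing width ≥ 2. Therefore the treewidth is 2.

Treewidth 2.
Bags: B1 = {b, d, f}  B2 = {d, e, f}  B3 = {c, e, f}  B4 = {a, d, e}
Tree: B1–B2, B2–B3, B2–B4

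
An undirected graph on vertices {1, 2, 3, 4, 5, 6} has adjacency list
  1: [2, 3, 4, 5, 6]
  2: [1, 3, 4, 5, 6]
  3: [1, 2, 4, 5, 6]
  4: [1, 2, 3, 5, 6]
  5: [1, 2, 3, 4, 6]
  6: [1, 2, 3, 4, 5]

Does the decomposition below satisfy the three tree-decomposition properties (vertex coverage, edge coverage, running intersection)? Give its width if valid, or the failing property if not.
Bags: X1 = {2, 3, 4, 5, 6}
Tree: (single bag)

No — vertex 1 appears in no bag.

A tree decomposition must satisfy three properties: every vertex lies in some bag; for every edge, both endpoints lie together in some bag; and for every vertex, the bags containing it form a connected subtree. Here vertex 1 appears in no bag, so the decomposition is invalid.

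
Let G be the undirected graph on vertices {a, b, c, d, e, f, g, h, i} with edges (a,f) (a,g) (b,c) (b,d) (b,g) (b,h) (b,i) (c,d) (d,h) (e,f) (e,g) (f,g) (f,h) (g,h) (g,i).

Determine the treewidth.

2

A width-2 tree decomposition is:
Bags: B1 = {b, g, h}  B2 = {f, g, h}  B3 = {b, g, i}  B4 = {a, f, g}  B5 = {b, d, h}  B6 = {b, c, d}  B7 = {e, f, g}
Tree: B1–B2, B1–B3, B2–B4, B1–B5, B5–B6, B2–B7
The largest bag has 3 vertices, giving width 2; this decomposition certifies tw(G) ≤ 2. For the lower bound, the 3 vertices {b, d, h} are pairwise adjacent, and any tree decomposition puts a clique entirely inside one bag — forcing width ≥ 2. Combining the bounds, tw(G) = 2.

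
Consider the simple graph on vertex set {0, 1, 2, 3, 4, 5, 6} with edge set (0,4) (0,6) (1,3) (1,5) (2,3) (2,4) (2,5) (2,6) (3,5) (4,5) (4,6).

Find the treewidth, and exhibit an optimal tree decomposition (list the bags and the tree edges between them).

Treewidth 2.
One such decomposition:
Bags: B1 = {2, 3, 5}  B2 = {2, 4, 5}  B3 = {2, 4, 6}  B4 = {0, 4, 6}  B5 = {1, 3, 5}
Tree: B1–B2, B2–B3, B3–B4, B1–B5

Every bag has size at most 3, so the width is 3 − 1 = 2 and tw(G) ≤ 2. Conversely, {0, 4, 6} is a clique of size 3, and the vertices of any clique must share a bag in every tree decomposition; so some bag has ≥ 3 vertices and tw(G) ≥ 2. Hence tw(G) = 2 exactly.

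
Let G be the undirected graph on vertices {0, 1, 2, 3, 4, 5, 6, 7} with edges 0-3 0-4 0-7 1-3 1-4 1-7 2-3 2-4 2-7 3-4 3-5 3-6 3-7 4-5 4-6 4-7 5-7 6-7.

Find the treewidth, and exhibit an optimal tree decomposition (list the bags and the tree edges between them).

The largest bag has 4 vertices, giving width 3; this decomposition certifies tw(G) ≤ 3. On the other hand G contains the 4-clique {0, 3, 4, 7}. A clique must lie in a single bag of any decomposition, so no decomposition can have width below 3. The upper and lower bounds meet at 3, so that is the treewidth.

Treewidth 3.
Bags: B1 = {2, 3, 4, 7}  B2 = {1, 3, 4, 7}  B3 = {0, 3, 4, 7}  B4 = {3, 4, 5, 7}  B5 = {3, 4, 6, 7}
Tree: B1–B2, B2–B3, B1–B4, B1–B5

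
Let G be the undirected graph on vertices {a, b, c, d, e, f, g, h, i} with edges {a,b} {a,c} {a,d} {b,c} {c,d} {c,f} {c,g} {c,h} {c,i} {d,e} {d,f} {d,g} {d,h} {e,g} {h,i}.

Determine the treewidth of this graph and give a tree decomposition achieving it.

The largest bag has 3 vertices, giving width 2; this decomposition certifies tw(G) ≤ 2. For the lower bound, the 3 vertices {d, e, g} are pairwise adjacent, and any tree decomposition puts a clique entirely inside one bag — forcing width ≥ 2. Combining the bounds, tw(G) = 2.

Treewidth 2.
One optimal decomposition is:
Bags: B1 = {c, d, f}  B2 = {a, c, d}  B3 = {c, d, g}  B4 = {c, d, h}  B5 = {d, e, g}  B6 = {c, h, i}  B7 = {a, b, c}
Tree: B1–B2, B2–B3, B3–B4, B3–B5, B4–B6, B2–B7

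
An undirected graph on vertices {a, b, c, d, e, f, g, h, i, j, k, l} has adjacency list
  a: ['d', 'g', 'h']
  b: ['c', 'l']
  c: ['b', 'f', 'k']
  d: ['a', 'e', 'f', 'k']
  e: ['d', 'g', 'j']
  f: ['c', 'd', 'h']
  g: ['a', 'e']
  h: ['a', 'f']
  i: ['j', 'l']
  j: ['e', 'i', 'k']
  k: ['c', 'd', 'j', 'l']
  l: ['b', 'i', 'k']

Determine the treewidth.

3

A width-3 tree decomposition is:
Bags: B1 = {a, e, g, h}  B2 = {a, d, e, h}  B3 = {d, e, f, h}  B4 = {d, e, f, j}  B5 = {d, f, j, k}  B6 = {c, f, j, k}  B7 = {c, i, j, k}  B8 = {c, i, k, l}  B9 = {b, c, i, l}
Tree: B1–B2, B2–B3, B3–B4, B4–B5, B5–B6, B6–B7, B7–B8, B8–B9
The largest bag has 4 vertices, giving width 3; this decomposition certifies tw(G) ≤ 3. For the lower bound: the 4 vertex sets {a,g,h}, {e}, {d}, {c,f,j,k} are disjoint, each induces a connected subgraph, and every pair is joined by at least one edge of G. Contracting each set to a single vertex therefore yields K_{4} as a minor, and since treewidth is minor-monotone, tw(G) ≥ tw(K_{4}) = 3. Combining the bounds, tw(G) = 3.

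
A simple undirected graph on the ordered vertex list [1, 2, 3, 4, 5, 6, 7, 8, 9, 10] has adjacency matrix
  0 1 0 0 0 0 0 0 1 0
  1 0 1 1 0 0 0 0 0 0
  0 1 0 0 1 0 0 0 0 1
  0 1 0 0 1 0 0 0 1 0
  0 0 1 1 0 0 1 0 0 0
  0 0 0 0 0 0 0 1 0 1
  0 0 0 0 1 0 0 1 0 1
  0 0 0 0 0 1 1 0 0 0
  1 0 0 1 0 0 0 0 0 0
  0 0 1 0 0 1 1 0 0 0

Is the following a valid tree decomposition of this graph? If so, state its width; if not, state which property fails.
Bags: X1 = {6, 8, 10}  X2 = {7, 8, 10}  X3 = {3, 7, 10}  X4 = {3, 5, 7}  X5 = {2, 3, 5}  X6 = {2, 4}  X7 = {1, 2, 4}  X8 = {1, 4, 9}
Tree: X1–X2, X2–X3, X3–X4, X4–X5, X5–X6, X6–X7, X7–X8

No — edge (5,4) lies in no bag.

A tree decomposition must satisfy three properties: every vertex lies in some bag; for every edge, both endpoints lie together in some bag; and for every vertex, the bags containing it form a connected subtree. Here edge (5,4) lies in no bag, so the decomposition is invalid.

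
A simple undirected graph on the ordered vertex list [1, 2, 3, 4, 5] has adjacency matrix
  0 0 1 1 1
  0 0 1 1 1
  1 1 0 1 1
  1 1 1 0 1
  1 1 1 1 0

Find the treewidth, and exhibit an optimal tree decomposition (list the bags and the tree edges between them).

The largest bag has 4 vertices, giving width 3; this decomposition certifies tw(G) ≤ 3. Conversely, {1, 3, 4, 5} is a clique of size 4, and the vertices of any clique must share a bag in every tree decomposition; so some bag has ≥ 4 vertices and tw(G) ≥ 3. Hence tw(G) = 3 exactly.

Treewidth 3.
One optimal decomposition is:
Bags: B1 = {2, 3, 4, 5}  B2 = {1, 3, 4, 5}
Tree: B1–B2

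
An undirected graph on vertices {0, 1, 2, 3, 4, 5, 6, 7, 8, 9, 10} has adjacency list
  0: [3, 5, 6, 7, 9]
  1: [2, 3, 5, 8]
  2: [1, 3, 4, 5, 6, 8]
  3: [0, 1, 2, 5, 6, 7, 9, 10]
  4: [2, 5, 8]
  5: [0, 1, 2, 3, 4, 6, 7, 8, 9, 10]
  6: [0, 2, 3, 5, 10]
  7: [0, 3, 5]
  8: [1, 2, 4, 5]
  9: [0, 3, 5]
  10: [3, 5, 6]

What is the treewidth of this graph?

A width-3 tree decomposition is:
Bags: B1 = {2, 3, 5, 6}  B2 = {0, 3, 5, 6}  B3 = {3, 5, 6, 10}  B4 = {1, 2, 3, 5}  B5 = {1, 2, 5, 8}  B6 = {0, 3, 5, 7}  B7 = {2, 4, 5, 8}  B8 = {0, 3, 5, 9}
Tree: B1–B2, B1–B3, B1–B4, B4–B5, B2–B6, B5–B7, B6–B8
The largest bag has 4 vertices, giving width 3; this decomposition certifies tw(G) ≤ 3. For the lower bound, the 4 vertices {1, 2, 5, 8} are pairwise adjacent, and any tree decomposition puts a clique entirely inside one bag — forcing width ≥ 3. The upper and lower bounds meet at 3, so that is the treewidth.

3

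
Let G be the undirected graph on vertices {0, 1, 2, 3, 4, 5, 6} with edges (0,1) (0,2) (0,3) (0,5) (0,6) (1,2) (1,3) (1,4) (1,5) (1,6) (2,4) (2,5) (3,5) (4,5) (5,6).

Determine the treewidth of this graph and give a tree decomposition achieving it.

Treewidth 3.
One such decomposition:
Bags: B1 = {0, 1, 2, 5}  B2 = {1, 2, 4, 5}  B3 = {0, 1, 5, 6}  B4 = {0, 1, 3, 5}
Tree: B1–B2, B1–B3, B3–B4

The largest bag has 4 vertices, giving width 3; this decomposition certifies tw(G) ≤ 3. For the lower bound, the 4 vertices {0, 1, 2, 5} are pairwise adjacent, and any tree decomposition puts a clique entirely inside one bag — forcing width ≥ 3. Therefore the treewidth is 3.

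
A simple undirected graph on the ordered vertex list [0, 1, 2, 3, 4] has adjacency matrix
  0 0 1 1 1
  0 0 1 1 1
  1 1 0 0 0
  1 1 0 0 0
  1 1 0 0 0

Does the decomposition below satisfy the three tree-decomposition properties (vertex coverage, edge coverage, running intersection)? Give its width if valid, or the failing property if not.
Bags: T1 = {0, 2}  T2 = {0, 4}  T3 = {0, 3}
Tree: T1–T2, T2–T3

A tree decomposition must satisfy three properties: every vertex lies in some bag; for every edge, both endpoints lie together in some bag; and for every vertex, the bags containing it form a connected subtree. Here vertex 1 appears in no bag, so the decomposition is invalid.

No — vertex 1 appears in no bag.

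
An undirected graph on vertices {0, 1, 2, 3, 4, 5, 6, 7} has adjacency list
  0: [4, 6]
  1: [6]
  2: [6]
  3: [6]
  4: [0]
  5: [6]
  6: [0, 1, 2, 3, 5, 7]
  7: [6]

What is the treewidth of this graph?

1

A width-1 tree decomposition is:
Bags: B1 = {0, 4}  B2 = {0, 6}  B3 = {2, 6}  B4 = {5, 6}  B5 = {1, 6}  B6 = {6, 7}  B7 = {3, 6}
Tree: B1–B2, B2–B3, B3–B4, B4–B5, B4–B6, B2–B7
Every bag has size at most 2, so the width is 2 − 1 = 1 and tw(G) ≤ 1. G has an edge, so its treewidth is at least 1. Therefore the treewidth is 1.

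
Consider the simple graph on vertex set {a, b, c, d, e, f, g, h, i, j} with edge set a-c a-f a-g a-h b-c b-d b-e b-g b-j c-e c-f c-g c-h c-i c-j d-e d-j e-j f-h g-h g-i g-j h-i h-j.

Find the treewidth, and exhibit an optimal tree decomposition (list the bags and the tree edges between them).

Treewidth 3.
Bags: B1 = {a, c, g, h}  B2 = {c, g, h, j}  B3 = {b, c, g, j}  B4 = {c, g, h, i}  B5 = {a, c, f, h}  B6 = {b, c, e, j}  B7 = {b, d, e, j}
Tree: B1–B2, B2–B3, B1–B4, B1–B5, B3–B6, B6–B7

The largest bag has 4 vertices, giving width 3; this decomposition certifies tw(G) ≤ 3. On the other hand G contains the 4-clique {b, d, e, j}. A clique must lie in a single bag of any decomposition, so no decomposition can have width below 3. The upper and lower bounds meet at 3, so that is the treewidth.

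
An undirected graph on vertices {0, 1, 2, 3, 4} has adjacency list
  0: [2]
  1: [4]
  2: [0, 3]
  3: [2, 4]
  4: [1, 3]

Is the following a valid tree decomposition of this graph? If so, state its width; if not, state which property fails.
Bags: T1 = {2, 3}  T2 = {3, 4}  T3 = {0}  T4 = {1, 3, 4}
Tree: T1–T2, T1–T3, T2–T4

No — edge (2,0) lies in no bag.

A tree decomposition must satisfy three properties: every vertex lies in some bag; for every edge, both endpoints lie together in some bag; and for every vertex, the bags containing it form a connected subtree. Here edge (2,0) lies in no bag, so the decomposition is invalid.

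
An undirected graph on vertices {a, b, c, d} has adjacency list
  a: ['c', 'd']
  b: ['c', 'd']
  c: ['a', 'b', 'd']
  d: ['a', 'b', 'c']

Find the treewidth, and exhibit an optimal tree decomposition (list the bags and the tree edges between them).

Each bag holds 3 vertices, so the decomposition has width 2, which upper-bounds the treewidth. On the other hand G contains the 3-clique {a, c, d}. A clique must lie in a single bag of any decomposition, so no decomposition can have width below 2. The upper and lower bounds meet at 2, so that is the treewidth.

Treewidth 2.
One such decomposition:
Bags: B1 = {b, c, d}  B2 = {a, c, d}
Tree: B1–B2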